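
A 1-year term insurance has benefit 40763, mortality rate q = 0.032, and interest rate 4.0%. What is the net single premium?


NSP = benefit * q * v
v = 1/(1+i) = 0.961538
NSP = 40763 * 0.032 * 0.961538
= 1254.2462


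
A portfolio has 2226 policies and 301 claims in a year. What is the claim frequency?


frequency = claims / policies
= 301 / 2226
= 0.1352


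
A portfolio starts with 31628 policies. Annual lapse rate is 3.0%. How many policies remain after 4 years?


remaining = initial * (1 - lapse)^years
= 31628 * (1 - 0.03)^4
= 31628 * 0.885293
= 28000.041


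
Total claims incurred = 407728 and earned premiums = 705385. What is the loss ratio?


Loss ratio = claims / premiums
= 407728 / 705385
= 0.578


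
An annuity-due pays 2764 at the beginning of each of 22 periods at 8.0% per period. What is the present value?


PV_due = PMT * (1-(1+i)^(-n))/i * (1+i)
PV_immediate = 28194.8555
PV_due = 28194.8555 * 1.08
= 30450.4439


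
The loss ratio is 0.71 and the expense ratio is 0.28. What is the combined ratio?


Combined ratio = loss ratio + expense ratio
= 0.71 + 0.28
= 0.99


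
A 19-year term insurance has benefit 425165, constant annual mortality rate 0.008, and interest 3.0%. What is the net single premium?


NSP = benefit * sum_{k=0}^{n-1} k_p_x * q * v^(k+1)
With constant q=0.008, v=0.970874
Sum = 0.107459
NSP = 425165 * 0.107459
= 45687.8132


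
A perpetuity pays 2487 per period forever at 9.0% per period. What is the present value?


PV = PMT / i
= 2487 / 0.09
= 27633.3333


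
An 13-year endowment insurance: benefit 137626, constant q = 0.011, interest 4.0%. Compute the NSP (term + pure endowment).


Term component = 14244.2497
Pure endowment = 13_p_x * v^13 * benefit = 0.866068 * 0.600574 * 137626 = 71584.4788
NSP = 85828.7285


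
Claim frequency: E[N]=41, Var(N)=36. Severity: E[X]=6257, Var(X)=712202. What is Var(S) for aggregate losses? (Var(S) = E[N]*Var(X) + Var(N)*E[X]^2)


Var(S) = E[N]*Var(X) + Var(N)*E[X]^2
= 41*712202 + 36*6257^2
= 29200282 + 1409401764
= 1.4386e+09


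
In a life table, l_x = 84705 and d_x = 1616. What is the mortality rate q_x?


q_x = d_x / l_x
= 1616 / 84705
= 0.0191


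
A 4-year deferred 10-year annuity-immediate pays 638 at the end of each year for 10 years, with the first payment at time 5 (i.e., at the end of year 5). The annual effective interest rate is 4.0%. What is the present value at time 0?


PV at time 4 of the 10-year annuity-immediate:
a_n = 638 * (1-(1+0.04)^(-10))/0.04 = 5174.7515
Discount back 4 years to time 0:
PV = 5174.7515 * (1+0.04)^(-4)
= 5174.7515 * 0.854804
= 4423.3993


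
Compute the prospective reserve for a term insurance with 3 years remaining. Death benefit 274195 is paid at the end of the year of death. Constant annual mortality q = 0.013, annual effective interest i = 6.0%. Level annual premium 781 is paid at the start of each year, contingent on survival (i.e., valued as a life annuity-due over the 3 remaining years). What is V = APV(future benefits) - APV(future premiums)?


v = 1/(1+i) = 0.943396
APV(future benefits) per unit = sum_{k=0}^{2} k_p_x * q * v^(k+1) = 0.034317
APV(future benefits) = 274195 * 0.034317 = 9409.4948
Life annuity-due factor ä_{x:3} = sum_{k=0}^{2} k_p_x * v^k = 2.798139
APV(future premiums) = 781 * 2.798139 = 2185.3466
V = 9409.4948 - 2185.3466
= 7224.1482


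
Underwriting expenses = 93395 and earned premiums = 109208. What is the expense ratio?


Expense ratio = expenses / premiums
= 93395 / 109208
= 0.8552


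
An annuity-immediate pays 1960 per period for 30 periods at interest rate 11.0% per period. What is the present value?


PV = PMT * (1 - (1+i)^(-n)) / i
= 1960 * (1 - (1+0.11)^(-30)) / 0.11
= 1960 * (1 - 0.043683) / 0.11
= 1960 * 8.693793
= 17039.8334


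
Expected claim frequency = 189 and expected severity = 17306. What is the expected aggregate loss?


E[S] = E[N] * E[X]
= 189 * 17306
= 3.2708e+06


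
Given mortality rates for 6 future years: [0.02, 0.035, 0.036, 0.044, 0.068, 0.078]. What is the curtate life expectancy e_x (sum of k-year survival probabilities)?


e_x = sum_{k=1}^{n} k_p_x
k_p_x values:
  1_p_x = 0.98
  2_p_x = 0.9457
  3_p_x = 0.911655
  4_p_x = 0.871542
  5_p_x = 0.812277
  6_p_x = 0.74892
e_x = 5.2701


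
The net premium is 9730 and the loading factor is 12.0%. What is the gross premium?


Gross = net * (1 + loading)
= 9730 * (1 + 0.12)
= 9730 * 1.12
= 10897.6


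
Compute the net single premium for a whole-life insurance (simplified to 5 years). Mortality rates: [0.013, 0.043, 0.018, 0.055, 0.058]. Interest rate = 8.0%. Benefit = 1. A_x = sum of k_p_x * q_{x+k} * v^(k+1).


v = 0.925926
Year 0: k_p_x=1.0, q=0.013, term=0.012037
Year 1: k_p_x=0.987, q=0.043, term=0.036386
Year 2: k_p_x=0.944559, q=0.018, term=0.013497
Year 3: k_p_x=0.927557, q=0.055, term=0.037498
Year 4: k_p_x=0.876541, q=0.058, term=0.0346
A_x = 0.134


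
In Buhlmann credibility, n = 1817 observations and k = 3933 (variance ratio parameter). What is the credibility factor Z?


Z = n / (n + k)
= 1817 / (1817 + 3933)
= 1817 / 5750
= 0.316


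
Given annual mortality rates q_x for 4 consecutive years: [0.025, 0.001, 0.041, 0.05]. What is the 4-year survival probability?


p_k = 1 - q_k for each year
Survival = product of (1 - q_k)
= 0.975 * 0.999 * 0.959 * 0.95
= 0.8874


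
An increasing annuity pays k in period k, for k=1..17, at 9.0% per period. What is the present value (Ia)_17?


(Ia)_n = sum_{k=1}^{n} k * v^k, v = 1/(1+i)
v = 0.917431
Sum computed term by term:
(Ia)_17 = 59.8257


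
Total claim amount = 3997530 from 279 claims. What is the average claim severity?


severity = total / number
= 3997530 / 279
= 14328.0645


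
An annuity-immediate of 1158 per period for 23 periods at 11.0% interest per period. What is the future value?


FV = PMT * ((1+i)^n - 1) / i
= 1158 * ((1.11)^23 - 1) / 0.11
= 1158 * (11.026267 - 1) / 0.11
= 105549.2491


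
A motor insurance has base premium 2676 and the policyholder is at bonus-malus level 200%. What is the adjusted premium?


adjusted = base * BM_level / 100
= 2676 * 200 / 100
= 2676 * 2.0
= 5352.0


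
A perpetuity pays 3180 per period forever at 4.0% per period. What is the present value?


PV = PMT / i
= 3180 / 0.04
= 79500.0


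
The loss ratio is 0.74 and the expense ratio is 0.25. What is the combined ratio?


Combined ratio = loss ratio + expense ratio
= 0.74 + 0.25
= 0.99


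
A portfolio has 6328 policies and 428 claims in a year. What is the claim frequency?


frequency = claims / policies
= 428 / 6328
= 0.0676


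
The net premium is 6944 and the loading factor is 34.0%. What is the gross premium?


Gross = net * (1 + loading)
= 6944 * (1 + 0.34)
= 6944 * 1.34
= 9304.96


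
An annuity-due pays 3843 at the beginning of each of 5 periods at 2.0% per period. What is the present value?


PV_due = PMT * (1-(1+i)^(-n))/i * (1+i)
PV_immediate = 18113.8249
PV_due = 18113.8249 * 1.02
= 18476.1014


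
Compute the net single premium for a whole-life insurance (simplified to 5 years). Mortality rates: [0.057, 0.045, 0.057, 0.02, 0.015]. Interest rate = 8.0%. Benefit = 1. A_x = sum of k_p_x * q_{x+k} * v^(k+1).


v = 0.925926
Year 0: k_p_x=1.0, q=0.057, term=0.052778
Year 1: k_p_x=0.943, q=0.045, term=0.036381
Year 2: k_p_x=0.900565, q=0.057, term=0.040749
Year 3: k_p_x=0.849233, q=0.02, term=0.012484
Year 4: k_p_x=0.832248, q=0.015, term=0.008496
A_x = 0.1509


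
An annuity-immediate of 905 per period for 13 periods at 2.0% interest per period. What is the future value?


FV = PMT * ((1+i)^n - 1) / i
= 905 * ((1.02)^13 - 1) / 0.02
= 905 * (1.293607 - 1) / 0.02
= 13285.7


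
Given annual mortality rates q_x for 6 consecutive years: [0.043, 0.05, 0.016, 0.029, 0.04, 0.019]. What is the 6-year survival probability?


p_k = 1 - q_k for each year
Survival = product of (1 - q_k)
= 0.957 * 0.95 * 0.984 * 0.971 * 0.96 * 0.981
= 0.8181


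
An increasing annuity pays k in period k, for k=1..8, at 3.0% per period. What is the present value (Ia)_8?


(Ia)_n = sum_{k=1}^{n} k * v^k, v = 1/(1+i)
v = 0.970874
Sum computed term by term:
(Ia)_8 = 30.5003


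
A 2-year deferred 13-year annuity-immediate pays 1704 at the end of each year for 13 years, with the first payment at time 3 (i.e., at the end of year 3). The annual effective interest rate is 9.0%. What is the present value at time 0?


PV at time 2 of the 13-year annuity-immediate:
a_n = 1704 * (1-(1+0.09)^(-13))/0.09 = 12757.6843
Discount back 2 years to time 0:
PV = 12757.6843 * (1+0.09)^(-2)
= 12757.6843 * 0.84168
= 10737.8876


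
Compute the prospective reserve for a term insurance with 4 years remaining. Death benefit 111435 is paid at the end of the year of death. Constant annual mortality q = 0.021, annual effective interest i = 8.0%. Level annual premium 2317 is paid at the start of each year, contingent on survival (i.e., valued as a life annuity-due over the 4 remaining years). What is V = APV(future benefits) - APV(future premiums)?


v = 1/(1+i) = 0.925926
APV(future benefits) per unit = sum_{k=0}^{3} k_p_x * q * v^(k+1) = 0.067532
APV(future benefits) = 111435 * 0.067532 = 7525.3842
Life annuity-due factor ä_{x:4} = sum_{k=0}^{3} k_p_x * v^k = 3.473054
APV(future premiums) = 2317 * 3.473054 = 8047.0658
V = 7525.3842 - 8047.0658
= -521.6816


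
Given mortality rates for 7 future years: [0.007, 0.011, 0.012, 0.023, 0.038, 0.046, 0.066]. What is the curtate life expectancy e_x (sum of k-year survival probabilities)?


e_x = sum_{k=1}^{n} k_p_x
k_p_x values:
  1_p_x = 0.993
  2_p_x = 0.982077
  3_p_x = 0.970292
  4_p_x = 0.947975
  5_p_x = 0.911952
  6_p_x = 0.870002
  7_p_x = 0.812582
e_x = 6.4879


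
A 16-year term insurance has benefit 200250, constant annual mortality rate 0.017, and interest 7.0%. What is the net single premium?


NSP = benefit * sum_{k=0}^{n-1} k_p_x * q * v^(k+1)
With constant q=0.017, v=0.934579
Sum = 0.145093
NSP = 200250 * 0.145093
= 29054.9371


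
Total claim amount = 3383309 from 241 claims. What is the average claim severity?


severity = total / number
= 3383309 / 241
= 14038.6266


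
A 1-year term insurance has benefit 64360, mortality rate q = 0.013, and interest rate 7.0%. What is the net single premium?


NSP = benefit * q * v
v = 1/(1+i) = 0.934579
NSP = 64360 * 0.013 * 0.934579
= 781.9439


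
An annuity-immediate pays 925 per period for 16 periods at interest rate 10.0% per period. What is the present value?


PV = PMT * (1 - (1+i)^(-n)) / i
= 925 * (1 - (1+0.1)^(-16)) / 0.1
= 925 * (1 - 0.217629) / 0.1
= 925 * 7.823709
= 7236.9305


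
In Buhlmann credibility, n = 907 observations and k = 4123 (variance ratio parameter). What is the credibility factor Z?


Z = n / (n + k)
= 907 / (907 + 4123)
= 907 / 5030
= 0.1803


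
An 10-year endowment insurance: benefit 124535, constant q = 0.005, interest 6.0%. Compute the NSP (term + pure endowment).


Term component = 4491.9302
Pure endowment = 10_p_x * v^10 * benefit = 0.95111 * 0.558395 * 124535 = 66139.907
NSP = 70631.8372


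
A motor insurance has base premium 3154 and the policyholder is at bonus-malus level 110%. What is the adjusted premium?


adjusted = base * BM_level / 100
= 3154 * 110 / 100
= 3154 * 1.1
= 3469.4


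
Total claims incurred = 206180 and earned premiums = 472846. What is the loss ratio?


Loss ratio = claims / premiums
= 206180 / 472846
= 0.436


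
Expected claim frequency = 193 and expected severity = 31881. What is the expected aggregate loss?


E[S] = E[N] * E[X]
= 193 * 31881
= 6.1530e+06


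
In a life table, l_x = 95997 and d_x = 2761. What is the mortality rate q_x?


q_x = d_x / l_x
= 2761 / 95997
= 0.0288


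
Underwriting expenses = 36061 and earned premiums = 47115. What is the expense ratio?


Expense ratio = expenses / premiums
= 36061 / 47115
= 0.7654


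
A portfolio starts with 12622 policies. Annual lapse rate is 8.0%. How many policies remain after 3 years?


remaining = initial * (1 - lapse)^years
= 12622 * (1 - 0.08)^3
= 12622 * 0.778688
= 9828.5999


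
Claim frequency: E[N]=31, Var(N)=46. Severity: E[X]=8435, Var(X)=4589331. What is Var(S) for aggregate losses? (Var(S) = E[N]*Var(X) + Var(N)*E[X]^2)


Var(S) = E[N]*Var(X) + Var(N)*E[X]^2
= 31*4589331 + 46*8435^2
= 142269261 + 3272864350
= 3.4151e+09


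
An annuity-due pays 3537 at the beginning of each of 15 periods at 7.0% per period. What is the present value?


PV_due = PMT * (1-(1+i)^(-n))/i * (1+i)
PV_immediate = 32214.6918
PV_due = 32214.6918 * 1.07
= 34469.7203


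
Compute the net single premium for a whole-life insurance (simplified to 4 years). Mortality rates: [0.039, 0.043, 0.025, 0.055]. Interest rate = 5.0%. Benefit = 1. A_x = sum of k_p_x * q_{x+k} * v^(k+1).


v = 0.952381
Year 0: k_p_x=1.0, q=0.039, term=0.037143
Year 1: k_p_x=0.961, q=0.043, term=0.037481
Year 2: k_p_x=0.919677, q=0.025, term=0.019861
Year 3: k_p_x=0.896685, q=0.055, term=0.040574
A_x = 0.1351


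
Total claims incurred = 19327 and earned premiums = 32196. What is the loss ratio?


Loss ratio = claims / premiums
= 19327 / 32196
= 0.6003


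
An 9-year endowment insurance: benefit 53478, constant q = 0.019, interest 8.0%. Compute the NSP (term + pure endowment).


Term component = 5943.2846
Pure endowment = 9_p_x * v^9 * benefit = 0.841436 * 0.500249 * 53478 = 22510.3591
NSP = 28453.6437


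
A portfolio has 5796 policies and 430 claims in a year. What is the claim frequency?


frequency = claims / policies
= 430 / 5796
= 0.0742


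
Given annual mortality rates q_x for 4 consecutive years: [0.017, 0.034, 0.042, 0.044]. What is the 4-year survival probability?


p_k = 1 - q_k for each year
Survival = product of (1 - q_k)
= 0.983 * 0.966 * 0.958 * 0.956
= 0.8697


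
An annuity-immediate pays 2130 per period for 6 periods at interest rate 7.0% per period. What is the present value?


PV = PMT * (1 - (1+i)^(-n)) / i
= 2130 * (1 - (1+0.07)^(-6)) / 0.07
= 2130 * (1 - 0.666342) / 0.07
= 2130 * 4.76654
= 10152.7295


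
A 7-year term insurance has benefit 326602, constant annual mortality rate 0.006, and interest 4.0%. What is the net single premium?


NSP = benefit * sum_{k=0}^{n-1} k_p_x * q * v^(k+1)
With constant q=0.006, v=0.961538
Sum = 0.035404
NSP = 326602 * 0.035404
= 11562.9866


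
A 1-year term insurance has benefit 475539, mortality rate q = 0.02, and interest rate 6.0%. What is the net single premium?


NSP = benefit * q * v
v = 1/(1+i) = 0.943396
NSP = 475539 * 0.02 * 0.943396
= 8972.434


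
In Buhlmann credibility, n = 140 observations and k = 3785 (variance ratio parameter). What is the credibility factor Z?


Z = n / (n + k)
= 140 / (140 + 3785)
= 140 / 3925
= 0.0357


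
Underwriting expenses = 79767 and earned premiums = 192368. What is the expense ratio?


Expense ratio = expenses / premiums
= 79767 / 192368
= 0.4147


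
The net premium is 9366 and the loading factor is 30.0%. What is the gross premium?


Gross = net * (1 + loading)
= 9366 * (1 + 0.3)
= 9366 * 1.3
= 12175.8


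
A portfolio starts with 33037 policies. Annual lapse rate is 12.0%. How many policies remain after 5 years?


remaining = initial * (1 - lapse)^years
= 33037 * (1 - 0.12)^5
= 33037 * 0.527732
= 17434.6793


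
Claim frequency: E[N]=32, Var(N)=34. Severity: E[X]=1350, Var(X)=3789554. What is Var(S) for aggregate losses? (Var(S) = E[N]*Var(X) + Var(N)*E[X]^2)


Var(S) = E[N]*Var(X) + Var(N)*E[X]^2
= 32*3789554 + 34*1350^2
= 121265728 + 61965000
= 1.8323e+08


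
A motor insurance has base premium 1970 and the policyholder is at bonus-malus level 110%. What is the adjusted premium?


adjusted = base * BM_level / 100
= 1970 * 110 / 100
= 1970 * 1.1
= 2167.0


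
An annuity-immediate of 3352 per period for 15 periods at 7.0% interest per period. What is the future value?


FV = PMT * ((1+i)^n - 1) / i
= 3352 * ((1.07)^15 - 1) / 0.07
= 3352 * (2.759032 - 1) / 0.07
= 84232.4818


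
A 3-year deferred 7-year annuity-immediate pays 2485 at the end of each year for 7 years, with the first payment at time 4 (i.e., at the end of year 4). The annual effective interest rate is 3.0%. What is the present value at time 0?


PV at time 3 of the 7-year annuity-immediate:
a_n = 2485 * (1-(1+0.03)^(-7))/0.03 = 15482.2531
Discount back 3 years to time 0:
PV = 15482.2531 * (1+0.03)^(-3)
= 15482.2531 * 0.915142
= 14168.4548


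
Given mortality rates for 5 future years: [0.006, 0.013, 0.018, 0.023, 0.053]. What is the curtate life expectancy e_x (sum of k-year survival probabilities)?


e_x = sum_{k=1}^{n} k_p_x
k_p_x values:
  1_p_x = 0.994
  2_p_x = 0.981078
  3_p_x = 0.963419
  4_p_x = 0.94126
  5_p_x = 0.891373
e_x = 4.7711


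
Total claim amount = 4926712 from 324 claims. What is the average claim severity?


severity = total / number
= 4926712 / 324
= 15205.9012


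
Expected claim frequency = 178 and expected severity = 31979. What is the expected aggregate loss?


E[S] = E[N] * E[X]
= 178 * 31979
= 5.6923e+06


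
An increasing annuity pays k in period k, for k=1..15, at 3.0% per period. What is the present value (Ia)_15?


(Ia)_n = sum_{k=1}^{n} k * v^k, v = 1/(1+i)
v = 0.970874
Sum computed term by term:
(Ia)_15 = 88.9381


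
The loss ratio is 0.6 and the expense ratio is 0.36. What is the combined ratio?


Combined ratio = loss ratio + expense ratio
= 0.6 + 0.36
= 0.96


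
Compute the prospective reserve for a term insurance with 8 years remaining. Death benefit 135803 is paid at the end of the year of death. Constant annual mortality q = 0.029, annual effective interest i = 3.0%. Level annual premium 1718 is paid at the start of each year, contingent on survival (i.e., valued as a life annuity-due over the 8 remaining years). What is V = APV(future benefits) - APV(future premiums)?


v = 1/(1+i) = 0.970874
APV(future benefits) per unit = sum_{k=0}^{7} k_p_x * q * v^(k+1) = 0.184904
APV(future benefits) = 135803 * 0.184904 = 25110.5628
Life annuity-due factor ä_{x:8} = sum_{k=0}^{7} k_p_x * v^k = 6.567292
APV(future premiums) = 1718 * 6.567292 = 11282.6072
V = 25110.5628 - 11282.6072
= 13827.9556


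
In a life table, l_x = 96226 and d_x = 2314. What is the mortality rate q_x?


q_x = d_x / l_x
= 2314 / 96226
= 0.024


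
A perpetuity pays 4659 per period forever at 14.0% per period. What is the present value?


PV = PMT / i
= 4659 / 0.14
= 33278.5714


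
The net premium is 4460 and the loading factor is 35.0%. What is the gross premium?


Gross = net * (1 + loading)
= 4460 * (1 + 0.35)
= 4460 * 1.35
= 6021.0


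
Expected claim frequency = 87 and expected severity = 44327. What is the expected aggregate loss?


E[S] = E[N] * E[X]
= 87 * 44327
= 3.8564e+06


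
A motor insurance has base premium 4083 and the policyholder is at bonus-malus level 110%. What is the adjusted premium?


adjusted = base * BM_level / 100
= 4083 * 110 / 100
= 4083 * 1.1
= 4491.3


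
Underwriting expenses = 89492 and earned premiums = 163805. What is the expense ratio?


Expense ratio = expenses / premiums
= 89492 / 163805
= 0.5463


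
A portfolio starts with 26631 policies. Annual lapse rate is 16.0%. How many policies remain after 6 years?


remaining = initial * (1 - lapse)^years
= 26631 * (1 - 0.16)^6
= 26631 * 0.351298
= 9355.4179


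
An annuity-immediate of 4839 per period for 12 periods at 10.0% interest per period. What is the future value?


FV = PMT * ((1+i)^n - 1) / i
= 4839 * ((1.1)^12 - 1) / 0.1
= 4839 * (3.138428 - 1) / 0.1
= 103478.5491


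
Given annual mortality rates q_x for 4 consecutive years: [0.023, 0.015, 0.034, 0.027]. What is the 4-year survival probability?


p_k = 1 - q_k for each year
Survival = product of (1 - q_k)
= 0.977 * 0.985 * 0.966 * 0.973
= 0.9045


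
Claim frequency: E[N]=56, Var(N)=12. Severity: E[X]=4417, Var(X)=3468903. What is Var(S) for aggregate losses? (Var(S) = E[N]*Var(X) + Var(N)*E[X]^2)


Var(S) = E[N]*Var(X) + Var(N)*E[X]^2
= 56*3468903 + 12*4417^2
= 194258568 + 234118668
= 4.2838e+08


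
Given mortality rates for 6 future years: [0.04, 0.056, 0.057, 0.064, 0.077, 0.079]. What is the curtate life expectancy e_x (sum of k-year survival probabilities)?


e_x = sum_{k=1}^{n} k_p_x
k_p_x values:
  1_p_x = 0.96
  2_p_x = 0.90624
  3_p_x = 0.854584
  4_p_x = 0.799891
  5_p_x = 0.738299
  6_p_x = 0.679974
e_x = 4.939


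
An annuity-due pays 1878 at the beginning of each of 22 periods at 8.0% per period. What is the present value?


PV_due = PMT * (1-(1+i)^(-n))/i * (1+i)
PV_immediate = 19156.9966
PV_due = 19156.9966 * 1.08
= 20689.5563


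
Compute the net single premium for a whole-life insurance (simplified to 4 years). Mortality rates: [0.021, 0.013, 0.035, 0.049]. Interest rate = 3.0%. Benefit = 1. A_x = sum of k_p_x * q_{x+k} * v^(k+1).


v = 0.970874
Year 0: k_p_x=1.0, q=0.021, term=0.020388
Year 1: k_p_x=0.979, q=0.013, term=0.011996
Year 2: k_p_x=0.966273, q=0.035, term=0.03095
Year 3: k_p_x=0.932453, q=0.049, term=0.040595
A_x = 0.1039


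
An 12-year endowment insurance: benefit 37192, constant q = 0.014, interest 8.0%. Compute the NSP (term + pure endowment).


Term component = 3681.9102
Pure endowment = 12_p_x * v^12 * benefit = 0.844351 * 0.397114 * 37192 = 12470.6028
NSP = 16152.513


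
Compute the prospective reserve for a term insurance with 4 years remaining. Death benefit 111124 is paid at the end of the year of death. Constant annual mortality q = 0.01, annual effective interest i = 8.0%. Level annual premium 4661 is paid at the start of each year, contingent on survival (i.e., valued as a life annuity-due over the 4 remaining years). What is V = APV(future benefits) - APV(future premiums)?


v = 1/(1+i) = 0.925926
APV(future benefits) per unit = sum_{k=0}^{3} k_p_x * q * v^(k+1) = 0.032659
APV(future benefits) = 111124 * 0.032659 = 3629.2266
Life annuity-due factor ä_{x:4} = sum_{k=0}^{3} k_p_x * v^k = 3.527199
APV(future premiums) = 4661 * 3.527199 = 16440.2749
V = 3629.2266 - 16440.2749
= -12811.0483


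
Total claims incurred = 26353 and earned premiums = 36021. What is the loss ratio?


Loss ratio = claims / premiums
= 26353 / 36021
= 0.7316


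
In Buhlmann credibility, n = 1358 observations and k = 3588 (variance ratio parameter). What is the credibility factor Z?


Z = n / (n + k)
= 1358 / (1358 + 3588)
= 1358 / 4946
= 0.2746


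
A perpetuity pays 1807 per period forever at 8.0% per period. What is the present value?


PV = PMT / i
= 1807 / 0.08
= 22587.5


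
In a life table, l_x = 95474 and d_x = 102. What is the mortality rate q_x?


q_x = d_x / l_x
= 102 / 95474
= 0.0011


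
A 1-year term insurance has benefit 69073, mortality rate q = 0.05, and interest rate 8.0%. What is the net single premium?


NSP = benefit * q * v
v = 1/(1+i) = 0.925926
NSP = 69073 * 0.05 * 0.925926
= 3197.8241


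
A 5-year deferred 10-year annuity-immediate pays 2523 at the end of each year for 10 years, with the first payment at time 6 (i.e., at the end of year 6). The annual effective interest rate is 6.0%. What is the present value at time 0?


PV at time 5 of the 10-year annuity-immediate:
a_n = 2523 * (1-(1+0.06)^(-10))/0.06 = 18569.4996
Discount back 5 years to time 0:
PV = 18569.4996 * (1+0.06)^(-5)
= 18569.4996 * 0.747258
= 13876.2104


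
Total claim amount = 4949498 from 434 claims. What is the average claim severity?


severity = total / number
= 4949498 / 434
= 11404.3733


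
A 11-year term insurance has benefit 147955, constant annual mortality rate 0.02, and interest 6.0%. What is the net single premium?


NSP = benefit * sum_{k=0}^{n-1} k_p_x * q * v^(k+1)
With constant q=0.02, v=0.943396
Sum = 0.144546
NSP = 147955 * 0.144546
= 21386.3298


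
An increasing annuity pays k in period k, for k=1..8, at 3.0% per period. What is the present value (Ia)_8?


(Ia)_n = sum_{k=1}^{n} k * v^k, v = 1/(1+i)
v = 0.970874
Sum computed term by term:
(Ia)_8 = 30.5003


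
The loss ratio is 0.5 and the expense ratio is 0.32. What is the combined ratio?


Combined ratio = loss ratio + expense ratio
= 0.5 + 0.32
= 0.82


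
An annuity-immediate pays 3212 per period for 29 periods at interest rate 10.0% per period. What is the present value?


PV = PMT * (1 - (1+i)^(-n)) / i
= 3212 * (1 - (1+0.1)^(-29)) / 0.1
= 3212 * (1 - 0.063039) / 0.1
= 3212 * 9.369606
= 30095.1742


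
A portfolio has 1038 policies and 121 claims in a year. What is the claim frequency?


frequency = claims / policies
= 121 / 1038
= 0.1166


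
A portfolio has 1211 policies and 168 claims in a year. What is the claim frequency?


frequency = claims / policies
= 168 / 1211
= 0.1387


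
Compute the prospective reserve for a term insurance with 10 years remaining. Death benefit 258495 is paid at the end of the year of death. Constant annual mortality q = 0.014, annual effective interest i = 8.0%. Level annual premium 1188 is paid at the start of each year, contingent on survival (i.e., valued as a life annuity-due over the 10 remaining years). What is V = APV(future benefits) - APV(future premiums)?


v = 1/(1+i) = 0.925926
APV(future benefits) per unit = sum_{k=0}^{9} k_p_x * q * v^(k+1) = 0.089022
APV(future benefits) = 258495 * 0.089022 = 23011.6624
Life annuity-due factor ä_{x:10} = sum_{k=0}^{9} k_p_x * v^k = 6.867388
APV(future premiums) = 1188 * 6.867388 = 8158.4566
V = 23011.6624 - 8158.4566
= 14853.2058


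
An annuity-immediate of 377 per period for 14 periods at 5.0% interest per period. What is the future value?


FV = PMT * ((1+i)^n - 1) / i
= 377 * ((1.05)^14 - 1) / 0.05
= 377 * (1.979932 - 1) / 0.05
= 7388.6843


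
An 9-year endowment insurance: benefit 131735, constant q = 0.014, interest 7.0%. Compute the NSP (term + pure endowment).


Term component = 11436.5014
Pure endowment = 9_p_x * v^9 * benefit = 0.88083 * 0.543934 * 131735 = 63115.9918
NSP = 74552.4932


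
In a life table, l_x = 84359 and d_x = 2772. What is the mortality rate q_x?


q_x = d_x / l_x
= 2772 / 84359
= 0.0329


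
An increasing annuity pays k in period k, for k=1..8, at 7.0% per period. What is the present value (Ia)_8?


(Ia)_n = sum_{k=1}^{n} k * v^k, v = 1/(1+i)
v = 0.934579
Sum computed term by term:
(Ia)_8 = 24.7602


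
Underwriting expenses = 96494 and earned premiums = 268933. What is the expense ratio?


Expense ratio = expenses / premiums
= 96494 / 268933
= 0.3588


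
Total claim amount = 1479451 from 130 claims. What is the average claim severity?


severity = total / number
= 1479451 / 130
= 11380.3923


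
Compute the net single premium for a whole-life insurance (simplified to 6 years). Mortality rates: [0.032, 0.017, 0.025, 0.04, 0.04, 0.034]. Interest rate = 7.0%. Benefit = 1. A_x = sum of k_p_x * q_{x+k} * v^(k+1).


v = 0.934579
Year 0: k_p_x=1.0, q=0.032, term=0.029907
Year 1: k_p_x=0.968, q=0.017, term=0.014373
Year 2: k_p_x=0.951544, q=0.025, term=0.019419
Year 3: k_p_x=0.927755, q=0.04, term=0.028311
Year 4: k_p_x=0.890645, q=0.04, term=0.025401
Year 5: k_p_x=0.855019, q=0.034, term=0.019371
A_x = 0.1368


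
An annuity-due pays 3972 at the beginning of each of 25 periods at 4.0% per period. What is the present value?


PV_due = PMT * (1-(1+i)^(-n))/i * (1+i)
PV_immediate = 62050.9015
PV_due = 62050.9015 * 1.04
= 64532.9376


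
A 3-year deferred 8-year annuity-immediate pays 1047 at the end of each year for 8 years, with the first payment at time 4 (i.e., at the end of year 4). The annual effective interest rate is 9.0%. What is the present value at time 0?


PV at time 3 of the 8-year annuity-immediate:
a_n = 1047 * (1-(1+0.09)^(-8))/0.09 = 5794.9556
Discount back 3 years to time 0:
PV = 5794.9556 * (1+0.09)^(-3)
= 5794.9556 * 0.772183
= 4474.769


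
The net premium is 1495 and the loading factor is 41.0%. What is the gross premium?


Gross = net * (1 + loading)
= 1495 * (1 + 0.41)
= 1495 * 1.41
= 2107.95


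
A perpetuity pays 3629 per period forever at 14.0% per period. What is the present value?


PV = PMT / i
= 3629 / 0.14
= 25921.4286


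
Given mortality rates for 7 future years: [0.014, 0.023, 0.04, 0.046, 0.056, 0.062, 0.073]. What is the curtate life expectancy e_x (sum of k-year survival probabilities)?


e_x = sum_{k=1}^{n} k_p_x
k_p_x values:
  1_p_x = 0.986
  2_p_x = 0.963322
  3_p_x = 0.924789
  4_p_x = 0.882249
  5_p_x = 0.832843
  6_p_x = 0.781207
  7_p_x = 0.724179
e_x = 6.0946


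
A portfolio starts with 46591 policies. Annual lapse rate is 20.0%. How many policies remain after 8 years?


remaining = initial * (1 - lapse)^years
= 46591 * (1 - 0.2)^8
= 46591 * 0.167772
= 7816.6727


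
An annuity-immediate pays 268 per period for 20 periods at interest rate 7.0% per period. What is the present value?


PV = PMT * (1 - (1+i)^(-n)) / i
= 268 * (1 - (1+0.07)^(-20)) / 0.07
= 268 * (1 - 0.258419) / 0.07
= 268 * 10.594014
= 2839.1958


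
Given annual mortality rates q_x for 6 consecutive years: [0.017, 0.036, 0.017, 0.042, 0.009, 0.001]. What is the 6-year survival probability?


p_k = 1 - q_k for each year
Survival = product of (1 - q_k)
= 0.983 * 0.964 * 0.983 * 0.958 * 0.991 * 0.999
= 0.8835


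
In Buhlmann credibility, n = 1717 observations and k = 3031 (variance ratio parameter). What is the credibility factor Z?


Z = n / (n + k)
= 1717 / (1717 + 3031)
= 1717 / 4748
= 0.3616


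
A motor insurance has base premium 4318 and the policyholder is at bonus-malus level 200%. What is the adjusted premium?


adjusted = base * BM_level / 100
= 4318 * 200 / 100
= 4318 * 2.0
= 8636.0


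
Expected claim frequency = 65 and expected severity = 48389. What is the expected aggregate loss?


E[S] = E[N] * E[X]
= 65 * 48389
= 3.1453e+06


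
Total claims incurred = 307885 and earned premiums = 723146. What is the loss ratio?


Loss ratio = claims / premiums
= 307885 / 723146
= 0.4258


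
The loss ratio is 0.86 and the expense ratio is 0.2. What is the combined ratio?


Combined ratio = loss ratio + expense ratio
= 0.86 + 0.2
= 1.06


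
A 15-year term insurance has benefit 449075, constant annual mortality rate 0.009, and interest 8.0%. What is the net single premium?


NSP = benefit * sum_{k=0}^{n-1} k_p_x * q * v^(k+1)
With constant q=0.009, v=0.925926
Sum = 0.073288
NSP = 449075 * 0.073288
= 32911.795


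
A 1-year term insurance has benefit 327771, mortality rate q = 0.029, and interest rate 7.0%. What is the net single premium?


NSP = benefit * q * v
v = 1/(1+i) = 0.934579
NSP = 327771 * 0.029 * 0.934579
= 8883.5131


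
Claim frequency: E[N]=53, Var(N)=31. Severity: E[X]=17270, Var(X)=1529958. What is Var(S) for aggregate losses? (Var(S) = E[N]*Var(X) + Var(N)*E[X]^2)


Var(S) = E[N]*Var(X) + Var(N)*E[X]^2
= 53*1529958 + 31*17270^2
= 81087774 + 9245839900
= 9.3269e+09


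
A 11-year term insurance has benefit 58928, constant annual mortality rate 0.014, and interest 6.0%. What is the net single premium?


NSP = benefit * sum_{k=0}^{n-1} k_p_x * q * v^(k+1)
With constant q=0.014, v=0.943396
Sum = 0.103844
NSP = 58928 * 0.103844
= 6119.3329


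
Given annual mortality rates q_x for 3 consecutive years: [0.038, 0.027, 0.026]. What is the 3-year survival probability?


p_k = 1 - q_k for each year
Survival = product of (1 - q_k)
= 0.962 * 0.973 * 0.974
= 0.9117


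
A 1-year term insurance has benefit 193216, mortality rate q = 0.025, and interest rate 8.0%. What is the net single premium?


NSP = benefit * q * v
v = 1/(1+i) = 0.925926
NSP = 193216 * 0.025 * 0.925926
= 4472.5926


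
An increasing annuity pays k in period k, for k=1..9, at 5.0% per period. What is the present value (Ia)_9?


(Ia)_n = sum_{k=1}^{n} k * v^k, v = 1/(1+i)
v = 0.952381
Sum computed term by term:
(Ia)_9 = 33.2347


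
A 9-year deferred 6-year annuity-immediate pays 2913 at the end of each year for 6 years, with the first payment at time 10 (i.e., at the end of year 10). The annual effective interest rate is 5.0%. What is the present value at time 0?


PV at time 9 of the 6-year annuity-immediate:
a_n = 2913 * (1-(1+0.05)^(-6))/0.05 = 14785.491
Discount back 9 years to time 0:
PV = 14785.491 * (1+0.05)^(-9)
= 14785.491 * 0.644609
= 9530.8593


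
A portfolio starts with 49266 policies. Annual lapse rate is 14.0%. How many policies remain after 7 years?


remaining = initial * (1 - lapse)^years
= 49266 * (1 - 0.14)^7
= 49266 * 0.347928
= 17141.0121


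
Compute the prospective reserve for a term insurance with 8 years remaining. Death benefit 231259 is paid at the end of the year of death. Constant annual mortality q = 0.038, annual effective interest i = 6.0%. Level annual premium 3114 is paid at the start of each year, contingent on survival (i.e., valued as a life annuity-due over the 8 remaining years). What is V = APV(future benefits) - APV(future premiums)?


v = 1/(1+i) = 0.943396
APV(future benefits) per unit = sum_{k=0}^{7} k_p_x * q * v^(k+1) = 0.209307
APV(future benefits) = 231259 * 0.209307 = 48404.1995
Life annuity-due factor ä_{x:8} = sum_{k=0}^{7} k_p_x * v^k = 5.838572
APV(future premiums) = 3114 * 5.838572 = 18181.3144
V = 48404.1995 - 18181.3144
= 30222.8852


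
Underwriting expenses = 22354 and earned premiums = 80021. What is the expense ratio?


Expense ratio = expenses / premiums
= 22354 / 80021
= 0.2794


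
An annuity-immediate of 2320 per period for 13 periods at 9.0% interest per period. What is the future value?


FV = PMT * ((1+i)^n - 1) / i
= 2320 * ((1.09)^13 - 1) / 0.09
= 2320 * (3.065805 - 1) / 0.09
= 53251.8522


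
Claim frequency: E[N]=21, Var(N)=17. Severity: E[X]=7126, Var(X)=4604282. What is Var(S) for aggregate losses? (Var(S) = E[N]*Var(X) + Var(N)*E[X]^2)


Var(S) = E[N]*Var(X) + Var(N)*E[X]^2
= 21*4604282 + 17*7126^2
= 96689922 + 863257892
= 9.5995e+08


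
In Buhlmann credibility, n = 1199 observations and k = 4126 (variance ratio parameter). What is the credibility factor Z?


Z = n / (n + k)
= 1199 / (1199 + 4126)
= 1199 / 5325
= 0.2252


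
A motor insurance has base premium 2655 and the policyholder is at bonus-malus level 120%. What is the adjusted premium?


adjusted = base * BM_level / 100
= 2655 * 120 / 100
= 2655 * 1.2
= 3186.0


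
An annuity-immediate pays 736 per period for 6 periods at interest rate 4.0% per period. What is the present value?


PV = PMT * (1 - (1+i)^(-n)) / i
= 736 * (1 - (1+0.04)^(-6)) / 0.04
= 736 * (1 - 0.790315) / 0.04
= 736 * 5.242137
= 3858.2127


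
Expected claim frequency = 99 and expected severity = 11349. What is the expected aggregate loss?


E[S] = E[N] * E[X]
= 99 * 11349
= 1.1236e+06


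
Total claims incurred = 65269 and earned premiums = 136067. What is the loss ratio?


Loss ratio = claims / premiums
= 65269 / 136067
= 0.4797


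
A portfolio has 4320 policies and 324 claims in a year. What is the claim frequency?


frequency = claims / policies
= 324 / 4320
= 0.075


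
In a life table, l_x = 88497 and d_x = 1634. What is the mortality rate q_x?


q_x = d_x / l_x
= 1634 / 88497
= 0.0185


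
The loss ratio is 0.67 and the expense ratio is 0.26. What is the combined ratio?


Combined ratio = loss ratio + expense ratio
= 0.67 + 0.26
= 0.93


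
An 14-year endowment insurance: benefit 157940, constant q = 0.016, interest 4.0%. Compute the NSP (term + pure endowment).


Term component = 24334.0757
Pure endowment = 14_p_x * v^14 * benefit = 0.797869 * 0.577475 * 157940 = 72770.735
NSP = 97104.8107


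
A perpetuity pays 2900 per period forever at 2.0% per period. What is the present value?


PV = PMT / i
= 2900 / 0.02
= 145000.0


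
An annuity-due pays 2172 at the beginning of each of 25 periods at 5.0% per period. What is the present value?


PV_due = PMT * (1-(1+i)^(-n))/i * (1+i)
PV_immediate = 30612.0476
PV_due = 30612.0476 * 1.05
= 32142.65


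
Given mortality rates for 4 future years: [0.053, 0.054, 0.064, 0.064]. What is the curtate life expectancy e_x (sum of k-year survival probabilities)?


e_x = sum_{k=1}^{n} k_p_x
k_p_x values:
  1_p_x = 0.947
  2_p_x = 0.895862
  3_p_x = 0.838527
  4_p_x = 0.784861
e_x = 3.4662


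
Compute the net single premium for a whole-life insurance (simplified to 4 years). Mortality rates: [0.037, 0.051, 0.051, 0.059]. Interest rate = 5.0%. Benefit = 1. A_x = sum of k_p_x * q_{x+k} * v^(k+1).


v = 0.952381
Year 0: k_p_x=1.0, q=0.037, term=0.035238
Year 1: k_p_x=0.963, q=0.051, term=0.044547
Year 2: k_p_x=0.913887, q=0.051, term=0.040262
Year 3: k_p_x=0.867279, q=0.059, term=0.042097
A_x = 0.1621


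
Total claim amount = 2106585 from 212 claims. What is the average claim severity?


severity = total / number
= 2106585 / 212
= 9936.7217


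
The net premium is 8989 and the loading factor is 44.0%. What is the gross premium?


Gross = net * (1 + loading)
= 8989 * (1 + 0.44)
= 8989 * 1.44
= 12944.16


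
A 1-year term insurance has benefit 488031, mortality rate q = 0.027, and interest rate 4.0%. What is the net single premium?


NSP = benefit * q * v
v = 1/(1+i) = 0.961538
NSP = 488031 * 0.027 * 0.961538
= 12670.0356


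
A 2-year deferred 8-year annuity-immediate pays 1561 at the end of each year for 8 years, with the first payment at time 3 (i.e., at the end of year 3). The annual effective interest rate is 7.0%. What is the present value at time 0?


PV at time 2 of the 8-year annuity-immediate:
a_n = 1561 * (1-(1+0.07)^(-8))/0.07 = 9321.197
Discount back 2 years to time 0:
PV = 9321.197 * (1+0.07)^(-2)
= 9321.197 * 0.873439
= 8141.4944


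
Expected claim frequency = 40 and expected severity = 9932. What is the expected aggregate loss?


E[S] = E[N] * E[X]
= 40 * 9932
= 397280


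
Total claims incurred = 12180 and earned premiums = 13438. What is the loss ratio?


Loss ratio = claims / premiums
= 12180 / 13438
= 0.9064


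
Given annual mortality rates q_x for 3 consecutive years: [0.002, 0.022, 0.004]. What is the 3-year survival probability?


p_k = 1 - q_k for each year
Survival = product of (1 - q_k)
= 0.998 * 0.978 * 0.996
= 0.9721


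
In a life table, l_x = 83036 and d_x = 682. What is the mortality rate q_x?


q_x = d_x / l_x
= 682 / 83036
= 0.0082


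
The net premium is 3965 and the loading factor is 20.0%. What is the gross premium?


Gross = net * (1 + loading)
= 3965 * (1 + 0.2)
= 3965 * 1.2
= 4758.0


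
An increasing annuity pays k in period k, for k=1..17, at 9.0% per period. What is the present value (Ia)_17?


(Ia)_n = sum_{k=1}^{n} k * v^k, v = 1/(1+i)
v = 0.917431
Sum computed term by term:
(Ia)_17 = 59.8257


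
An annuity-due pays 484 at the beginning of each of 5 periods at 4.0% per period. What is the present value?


PV_due = PMT * (1-(1+i)^(-n))/i * (1+i)
PV_immediate = 2154.682
PV_due = 2154.682 * 1.04
= 2240.8693


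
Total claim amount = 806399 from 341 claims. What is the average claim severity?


severity = total / number
= 806399 / 341
= 2364.8065


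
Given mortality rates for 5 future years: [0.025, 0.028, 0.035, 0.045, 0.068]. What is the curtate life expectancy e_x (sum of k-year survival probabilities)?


e_x = sum_{k=1}^{n} k_p_x
k_p_x values:
  1_p_x = 0.975
  2_p_x = 0.9477
  3_p_x = 0.91453
  4_p_x = 0.873377
  5_p_x = 0.813987
e_x = 4.5246


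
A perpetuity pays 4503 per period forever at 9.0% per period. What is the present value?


PV = PMT / i
= 4503 / 0.09
= 50033.3333


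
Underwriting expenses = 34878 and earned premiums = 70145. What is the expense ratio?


Expense ratio = expenses / premiums
= 34878 / 70145
= 0.4972
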